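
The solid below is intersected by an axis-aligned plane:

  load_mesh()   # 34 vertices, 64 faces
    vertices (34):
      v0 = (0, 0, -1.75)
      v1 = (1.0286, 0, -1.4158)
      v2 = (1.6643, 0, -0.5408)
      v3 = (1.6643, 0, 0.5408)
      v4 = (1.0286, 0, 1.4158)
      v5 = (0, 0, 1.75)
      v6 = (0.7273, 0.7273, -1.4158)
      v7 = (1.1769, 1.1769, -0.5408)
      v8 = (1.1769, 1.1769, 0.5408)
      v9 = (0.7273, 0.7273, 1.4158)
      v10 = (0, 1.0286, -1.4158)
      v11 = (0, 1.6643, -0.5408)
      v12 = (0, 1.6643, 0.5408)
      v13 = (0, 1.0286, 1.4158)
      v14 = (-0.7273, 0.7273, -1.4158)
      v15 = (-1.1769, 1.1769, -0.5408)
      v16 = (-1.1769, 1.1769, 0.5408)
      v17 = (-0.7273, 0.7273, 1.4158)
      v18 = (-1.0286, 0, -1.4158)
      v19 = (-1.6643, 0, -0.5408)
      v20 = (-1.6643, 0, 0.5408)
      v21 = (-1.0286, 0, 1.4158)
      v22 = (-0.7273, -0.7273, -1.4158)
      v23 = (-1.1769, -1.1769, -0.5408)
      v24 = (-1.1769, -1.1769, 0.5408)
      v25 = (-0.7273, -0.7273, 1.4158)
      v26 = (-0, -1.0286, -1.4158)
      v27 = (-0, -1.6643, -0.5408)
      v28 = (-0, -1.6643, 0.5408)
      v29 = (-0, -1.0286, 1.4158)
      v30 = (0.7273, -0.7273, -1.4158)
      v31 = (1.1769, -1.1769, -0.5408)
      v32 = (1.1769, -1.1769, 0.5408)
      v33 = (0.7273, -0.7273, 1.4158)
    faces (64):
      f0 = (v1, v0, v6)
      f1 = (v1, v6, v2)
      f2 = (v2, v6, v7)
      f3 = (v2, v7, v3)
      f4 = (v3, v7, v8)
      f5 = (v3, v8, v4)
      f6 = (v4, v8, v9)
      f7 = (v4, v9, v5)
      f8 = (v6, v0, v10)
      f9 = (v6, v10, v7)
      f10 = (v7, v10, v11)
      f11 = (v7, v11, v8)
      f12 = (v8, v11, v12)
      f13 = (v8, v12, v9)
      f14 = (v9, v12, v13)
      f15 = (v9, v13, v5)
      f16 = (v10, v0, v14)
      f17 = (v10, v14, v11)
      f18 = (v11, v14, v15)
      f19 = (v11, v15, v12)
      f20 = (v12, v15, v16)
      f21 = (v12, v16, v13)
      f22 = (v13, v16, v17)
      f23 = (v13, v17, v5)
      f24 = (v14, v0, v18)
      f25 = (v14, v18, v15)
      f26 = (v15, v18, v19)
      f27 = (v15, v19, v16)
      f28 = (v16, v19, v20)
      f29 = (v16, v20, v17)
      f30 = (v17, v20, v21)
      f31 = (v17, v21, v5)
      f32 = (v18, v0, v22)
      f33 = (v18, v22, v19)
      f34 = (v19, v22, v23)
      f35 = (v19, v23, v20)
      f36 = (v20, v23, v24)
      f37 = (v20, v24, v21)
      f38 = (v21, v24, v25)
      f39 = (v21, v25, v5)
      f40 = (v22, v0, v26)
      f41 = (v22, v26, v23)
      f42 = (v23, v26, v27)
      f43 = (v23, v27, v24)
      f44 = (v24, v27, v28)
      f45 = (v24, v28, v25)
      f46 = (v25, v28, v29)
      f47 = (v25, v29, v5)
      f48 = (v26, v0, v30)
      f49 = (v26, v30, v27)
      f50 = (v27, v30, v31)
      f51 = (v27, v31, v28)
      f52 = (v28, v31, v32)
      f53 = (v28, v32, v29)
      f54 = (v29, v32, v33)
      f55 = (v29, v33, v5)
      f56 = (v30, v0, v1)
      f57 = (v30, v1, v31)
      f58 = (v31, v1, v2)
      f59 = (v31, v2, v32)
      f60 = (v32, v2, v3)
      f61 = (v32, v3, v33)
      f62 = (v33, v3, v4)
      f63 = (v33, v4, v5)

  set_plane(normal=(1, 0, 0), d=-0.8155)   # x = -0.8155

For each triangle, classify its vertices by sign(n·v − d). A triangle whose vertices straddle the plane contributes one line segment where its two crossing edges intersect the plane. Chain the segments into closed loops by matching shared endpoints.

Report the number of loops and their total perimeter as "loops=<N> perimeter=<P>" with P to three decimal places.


Straddling triangles (20 of 64):
  (v11,v14,v15) [++-] → (-0.8155, 0.8155, -1.24415)–(-0.8155, 1.32657, -0.5408)  len=0.8694
  (v11,v15,v12) [+-+] → (-0.8155, 1.32657, -0.5408)–(-0.8155, 1.32657, -0.208665)  len=0.3321
  (v12,v15,v16) [+--] → (-0.8155, 1.32657, -0.208665)–(-0.8155, 1.32657, 0.5408)  len=0.7495
  (v12,v16,v13) [+-+] → (-0.8155, 1.32657, 0.5408)–(-0.8155, 1.13136, 0.809493)  len=0.3321
  (v13,v16,v17) [+-+] → (-0.8155, 1.13136, 0.809493)–(-0.8155, 0.8155, 1.24415)  len=0.5373
  (v14,v0,v18) [++-] → (-0.8155, 0, -1.48504)–(-0.8155, 0.514396, -1.4158)  len=0.5190
  (v14,v18,v15) [+--] → (-0.8155, 0.514396, -1.4158)–(-0.8155, 0.8155, -1.24415)  len=0.3466
  (v16,v20,v17) [--+] → (-0.8155, 0.658839, 1.33344)–(-0.8155, 0.8155, 1.24415)  len=0.1803
  (v17,v20,v21) [+--] → (-0.8155, 0.658839, 1.33344)–(-0.8155, 0.514396, 1.4158)  len=0.1663
  (v17,v21,v5) [+-+] → (-0.8155, 0.514396, 1.4158)–(-0.8155, 0, 1.48504)  len=0.5190
  (v18,v0,v22) [-++] → (-0.8155, 0, -1.48504)–(-0.8155, -0.514396, -1.4158)  len=0.5190
  (v18,v22,v19) [-+-] → (-0.8155, -0.514396, -1.4158)–(-0.8155, -0.658839, -1.33344)  len=0.1663
  (v19,v22,v23) [-+-] → (-0.8155, -0.658839, -1.33344)–(-0.8155, -0.8155, -1.24415)  len=0.1803
  (v21,v24,v25) [--+] → (-0.8155, -0.8155, 1.24415)–(-0.8155, -0.514396, 1.4158)  len=0.3466
  (v21,v25,v5) [-++] → (-0.8155, -0.514396, 1.4158)–(-0.8155, 0, 1.48504)  len=0.5190
  (v22,v26,v23) [++-] → (-0.8155, -1.13136, -0.809493)–(-0.8155, -0.8155, -1.24415)  len=0.5373
  (v23,v26,v27) [-++] → (-0.8155, -1.13136, -0.809493)–(-0.8155, -1.32657, -0.5408)  len=0.3321
  (v23,v27,v24) [-+-] → (-0.8155, -1.32657, -0.5408)–(-0.8155, -1.32657, 0.208665)  len=0.7495
  (v24,v27,v28) [-++] → (-0.8155, -1.32657, 0.208665)–(-0.8155, -1.32657, 0.5408)  len=0.3321
  (v24,v28,v25) [-++] → (-0.8155, -1.32657, 0.5408)–(-0.8155, -0.8155, 1.24415)  len=0.8694

Chained into 1 loop(s):
  loop 1: 20 segments, perimeter = 9.1034
Total perimeter = 9.103

loops=1 perimeter=9.103


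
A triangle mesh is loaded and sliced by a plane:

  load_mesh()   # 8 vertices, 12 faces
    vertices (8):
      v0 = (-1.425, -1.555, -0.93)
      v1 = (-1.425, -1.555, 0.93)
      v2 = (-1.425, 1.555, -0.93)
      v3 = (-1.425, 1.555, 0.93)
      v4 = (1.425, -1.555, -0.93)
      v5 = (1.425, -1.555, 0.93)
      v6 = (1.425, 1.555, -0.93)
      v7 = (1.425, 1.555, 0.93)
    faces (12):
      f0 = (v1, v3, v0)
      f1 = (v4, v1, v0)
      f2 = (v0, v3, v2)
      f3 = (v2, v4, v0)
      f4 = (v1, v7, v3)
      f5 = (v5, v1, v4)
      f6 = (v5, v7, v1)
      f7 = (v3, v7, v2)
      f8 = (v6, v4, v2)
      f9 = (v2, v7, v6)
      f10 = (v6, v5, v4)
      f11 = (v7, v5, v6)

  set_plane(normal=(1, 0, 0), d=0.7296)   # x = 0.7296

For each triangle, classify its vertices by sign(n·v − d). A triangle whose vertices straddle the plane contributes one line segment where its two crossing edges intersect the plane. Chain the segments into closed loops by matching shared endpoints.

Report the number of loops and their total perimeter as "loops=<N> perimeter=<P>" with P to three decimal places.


loops=1 perimeter=9.940

Straddling triangles (8 of 12):
  (v4,v1,v0) [+--] → (0.7296, -1.555, -0.47616)–(0.7296, -1.555, -0.93)  len=0.4538
  (v2,v4,v0) [-+-] → (0.7296, -0.79616, -0.93)–(0.7296, -1.555, -0.93)  len=0.7588
  (v1,v7,v3) [-+-] → (0.7296, 0.79616, 0.93)–(0.7296, 1.555, 0.93)  len=0.7588
  (v5,v1,v4) [+-+] → (0.7296, -1.555, 0.93)–(0.7296, -1.555, -0.47616)  len=1.4062
  (v5,v7,v1) [++-] → (0.7296, 0.79616, 0.93)–(0.7296, -1.555, 0.93)  len=2.3512
  (v3,v7,v2) [-+-] → (0.7296, 1.555, 0.93)–(0.7296, 1.555, 0.47616)  len=0.4538
  (v6,v4,v2) [++-] → (0.7296, -0.79616, -0.93)–(0.7296, 1.555, -0.93)  len=2.3512
  (v2,v7,v6) [-++] → (0.7296, 1.555, 0.47616)–(0.7296, 1.555, -0.93)  len=1.4062

Chained into 1 loop(s):
  loop 1: 8 segments, perimeter = 9.9400
Total perimeter = 9.940


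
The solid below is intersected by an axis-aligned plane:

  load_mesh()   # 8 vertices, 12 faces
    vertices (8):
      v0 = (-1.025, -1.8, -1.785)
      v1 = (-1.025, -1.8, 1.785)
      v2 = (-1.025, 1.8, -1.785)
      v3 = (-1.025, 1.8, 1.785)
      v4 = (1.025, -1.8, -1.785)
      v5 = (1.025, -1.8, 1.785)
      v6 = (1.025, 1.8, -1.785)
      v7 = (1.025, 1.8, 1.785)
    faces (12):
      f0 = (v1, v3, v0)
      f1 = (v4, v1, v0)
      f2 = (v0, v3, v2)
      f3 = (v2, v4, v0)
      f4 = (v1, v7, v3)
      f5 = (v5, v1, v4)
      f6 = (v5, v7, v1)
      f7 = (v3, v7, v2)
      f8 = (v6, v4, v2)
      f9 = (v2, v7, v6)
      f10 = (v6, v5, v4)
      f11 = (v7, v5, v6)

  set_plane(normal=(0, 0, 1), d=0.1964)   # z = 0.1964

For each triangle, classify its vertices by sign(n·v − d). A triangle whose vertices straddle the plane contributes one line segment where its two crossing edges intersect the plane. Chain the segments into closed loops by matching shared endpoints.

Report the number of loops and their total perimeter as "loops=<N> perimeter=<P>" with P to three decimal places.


loops=1 perimeter=11.300

Straddling triangles (8 of 12):
  (v1,v3,v0) [++-] → (-1.025, 0.19805, 0.1964)–(-1.025, -1.8, 0.1964)  len=1.9981
  (v4,v1,v0) [-+-] → (-0.112779, -1.8, 0.1964)–(-1.025, -1.8, 0.1964)  len=0.9122
  (v0,v3,v2) [-+-] → (-1.025, 0.19805, 0.1964)–(-1.025, 1.8, 0.1964)  len=1.6019
  (v5,v1,v4) [++-] → (-0.112779, -1.8, 0.1964)–(1.025, -1.8, 0.1964)  len=1.1378
  (v3,v7,v2) [++-] → (0.112779, 1.8, 0.1964)–(-1.025, 1.8, 0.1964)  len=1.1378
  (v2,v7,v6) [-+-] → (0.112779, 1.8, 0.1964)–(1.025, 1.8, 0.1964)  len=0.9122
  (v6,v5,v4) [-+-] → (1.025, -0.19805, 0.1964)–(1.025, -1.8, 0.1964)  len=1.6019
  (v7,v5,v6) [++-] → (1.025, -0.19805, 0.1964)–(1.025, 1.8, 0.1964)  len=1.9981

Chained into 1 loop(s):
  loop 1: 8 segments, perimeter = 11.3000
Total perimeter = 11.300


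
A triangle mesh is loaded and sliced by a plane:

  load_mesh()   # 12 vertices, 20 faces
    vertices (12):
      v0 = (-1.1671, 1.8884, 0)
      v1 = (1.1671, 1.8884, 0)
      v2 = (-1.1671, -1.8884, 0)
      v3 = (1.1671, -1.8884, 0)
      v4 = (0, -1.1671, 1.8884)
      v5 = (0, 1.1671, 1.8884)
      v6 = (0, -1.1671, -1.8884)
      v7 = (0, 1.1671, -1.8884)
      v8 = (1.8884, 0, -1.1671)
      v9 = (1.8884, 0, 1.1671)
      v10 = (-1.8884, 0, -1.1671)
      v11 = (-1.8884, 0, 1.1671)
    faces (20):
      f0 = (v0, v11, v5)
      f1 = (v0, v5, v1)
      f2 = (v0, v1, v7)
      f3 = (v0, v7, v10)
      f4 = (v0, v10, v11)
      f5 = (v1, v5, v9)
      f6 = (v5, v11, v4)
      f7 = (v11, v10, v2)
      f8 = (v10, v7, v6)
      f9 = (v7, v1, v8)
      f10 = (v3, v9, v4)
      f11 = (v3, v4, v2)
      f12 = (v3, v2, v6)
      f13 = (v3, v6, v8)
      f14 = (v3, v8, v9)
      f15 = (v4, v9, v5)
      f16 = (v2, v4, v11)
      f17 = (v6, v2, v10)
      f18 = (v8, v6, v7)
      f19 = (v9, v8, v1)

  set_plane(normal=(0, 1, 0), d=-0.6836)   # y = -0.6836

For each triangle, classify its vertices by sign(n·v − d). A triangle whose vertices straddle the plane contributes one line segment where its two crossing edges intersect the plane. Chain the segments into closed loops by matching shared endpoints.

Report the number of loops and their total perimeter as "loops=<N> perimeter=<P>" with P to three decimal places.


Straddling triangles (10 of 20):
  (v5,v11,v4) [++-] → (-0.782316, -0.6836, 1.58958)–(0, -0.6836, 1.8884)  len=0.8374
  (v11,v10,v2) [++-] → (-1.62729, -0.6836, -0.74461)–(-1.62729, -0.6836, 0.74461)  len=1.4892
  (v10,v7,v6) [++-] → (0, -0.6836, -1.8884)–(-0.782316, -0.6836, -1.58958)  len=0.8374
  (v3,v9,v4) [-+-] → (1.62729, -0.6836, 0.74461)–(0.782316, -0.6836, 1.58958)  len=1.1950
  (v3,v6,v8) [--+] → (0.782316, -0.6836, -1.58958)–(1.62729, -0.6836, -0.74461)  len=1.1950
  (v3,v8,v9) [-++] → (1.62729, -0.6836, -0.74461)–(1.62729, -0.6836, 0.74461)  len=1.4892
  (v4,v9,v5) [-++] → (0.782316, -0.6836, 1.58958)–(0, -0.6836, 1.8884)  len=0.8374
  (v2,v4,v11) [--+] → (-0.782316, -0.6836, 1.58958)–(-1.62729, -0.6836, 0.74461)  len=1.1950
  (v6,v2,v10) [--+] → (-1.62729, -0.6836, -0.74461)–(-0.782316, -0.6836, -1.58958)  len=1.1950
  (v8,v6,v7) [+-+] → (0.782316, -0.6836, -1.58958)–(0, -0.6836, -1.8884)  len=0.8374

Chained into 1 loop(s):
  loop 1: 10 segments, perimeter = 11.1081
Total perimeter = 11.108

loops=1 perimeter=11.108


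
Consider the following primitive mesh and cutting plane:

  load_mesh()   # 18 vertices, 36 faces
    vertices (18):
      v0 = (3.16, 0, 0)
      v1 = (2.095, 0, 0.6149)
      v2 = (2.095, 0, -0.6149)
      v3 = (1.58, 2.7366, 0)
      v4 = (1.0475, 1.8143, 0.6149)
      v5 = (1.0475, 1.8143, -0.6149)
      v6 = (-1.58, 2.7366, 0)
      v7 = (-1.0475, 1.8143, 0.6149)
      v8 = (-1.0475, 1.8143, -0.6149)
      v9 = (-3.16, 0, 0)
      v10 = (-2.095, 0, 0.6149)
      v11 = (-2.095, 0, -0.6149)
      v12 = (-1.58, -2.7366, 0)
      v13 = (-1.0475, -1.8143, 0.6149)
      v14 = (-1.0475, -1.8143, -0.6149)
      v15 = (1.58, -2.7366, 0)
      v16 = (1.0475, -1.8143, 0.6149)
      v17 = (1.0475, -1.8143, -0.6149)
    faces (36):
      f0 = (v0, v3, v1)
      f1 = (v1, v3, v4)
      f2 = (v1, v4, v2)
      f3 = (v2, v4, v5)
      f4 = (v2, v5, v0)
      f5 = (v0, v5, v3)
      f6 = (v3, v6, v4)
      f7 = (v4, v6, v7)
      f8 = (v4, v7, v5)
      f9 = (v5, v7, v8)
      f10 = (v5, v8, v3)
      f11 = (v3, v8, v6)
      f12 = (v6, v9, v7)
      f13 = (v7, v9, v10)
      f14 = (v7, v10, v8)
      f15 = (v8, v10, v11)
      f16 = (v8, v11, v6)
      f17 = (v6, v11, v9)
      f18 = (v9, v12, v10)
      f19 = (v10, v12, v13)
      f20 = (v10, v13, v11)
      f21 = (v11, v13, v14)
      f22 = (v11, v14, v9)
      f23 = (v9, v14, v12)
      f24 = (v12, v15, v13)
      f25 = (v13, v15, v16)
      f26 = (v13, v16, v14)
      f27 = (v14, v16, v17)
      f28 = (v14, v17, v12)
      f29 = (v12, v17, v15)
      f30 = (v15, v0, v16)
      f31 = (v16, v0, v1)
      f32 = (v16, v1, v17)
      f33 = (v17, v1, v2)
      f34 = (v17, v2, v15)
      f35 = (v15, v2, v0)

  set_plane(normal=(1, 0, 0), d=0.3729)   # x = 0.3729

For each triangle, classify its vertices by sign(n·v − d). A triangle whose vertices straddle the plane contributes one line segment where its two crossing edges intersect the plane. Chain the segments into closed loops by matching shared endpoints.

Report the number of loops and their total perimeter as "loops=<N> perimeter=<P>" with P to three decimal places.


loops=2 perimeter=6.894

Straddling triangles (12 of 36):
  (v3,v6,v4) [+-+] → (0.3729, 2.7366, 0)–(0.3729, 2.0511, 0.457027)  len=0.8239
  (v4,v6,v7) [+--] → (0.3729, 2.0511, 0.457027)–(0.3729, 1.8143, 0.6149)  len=0.2846
  (v4,v7,v5) [+-+] → (0.3729, 1.8143, 0.6149)–(0.3729, 1.8143, -0.218899)  len=0.8338
  (v5,v7,v8) [+--] → (0.3729, 1.8143, -0.218899)–(0.3729, 1.8143, -0.6149)  len=0.3960
  (v5,v8,v3) [+-+] → (0.3729, 1.8143, -0.6149)–(0.3729, 2.31289, -0.282491)  len=0.5992
  (v3,v8,v6) [+--] → (0.3729, 2.31289, -0.282491)–(0.3729, 2.7366, 0)  len=0.5092
  (v12,v15,v13) [-+-] → (0.3729, -2.7366, 0)–(0.3729, -2.31289, 0.282491)  len=0.5092
  (v13,v15,v16) [-++] → (0.3729, -2.31289, 0.282491)–(0.3729, -1.8143, 0.6149)  len=0.5992
  (v13,v16,v14) [-+-] → (0.3729, -1.8143, 0.6149)–(0.3729, -1.8143, 0.218899)  len=0.3960
  (v14,v16,v17) [-++] → (0.3729, -1.8143, 0.218899)–(0.3729, -1.8143, -0.6149)  len=0.8338
  (v14,v17,v12) [-+-] → (0.3729, -1.8143, -0.6149)–(0.3729, -2.0511, -0.457027)  len=0.2846
  (v12,v17,v15) [-++] → (0.3729, -2.0511, -0.457027)–(0.3729, -2.7366, 0)  len=0.8239

Chained into 2 loop(s):
  loop 1: 6 segments, perimeter = 3.4468
  loop 2: 6 segments, perimeter = 3.4468
Total perimeter = 6.894


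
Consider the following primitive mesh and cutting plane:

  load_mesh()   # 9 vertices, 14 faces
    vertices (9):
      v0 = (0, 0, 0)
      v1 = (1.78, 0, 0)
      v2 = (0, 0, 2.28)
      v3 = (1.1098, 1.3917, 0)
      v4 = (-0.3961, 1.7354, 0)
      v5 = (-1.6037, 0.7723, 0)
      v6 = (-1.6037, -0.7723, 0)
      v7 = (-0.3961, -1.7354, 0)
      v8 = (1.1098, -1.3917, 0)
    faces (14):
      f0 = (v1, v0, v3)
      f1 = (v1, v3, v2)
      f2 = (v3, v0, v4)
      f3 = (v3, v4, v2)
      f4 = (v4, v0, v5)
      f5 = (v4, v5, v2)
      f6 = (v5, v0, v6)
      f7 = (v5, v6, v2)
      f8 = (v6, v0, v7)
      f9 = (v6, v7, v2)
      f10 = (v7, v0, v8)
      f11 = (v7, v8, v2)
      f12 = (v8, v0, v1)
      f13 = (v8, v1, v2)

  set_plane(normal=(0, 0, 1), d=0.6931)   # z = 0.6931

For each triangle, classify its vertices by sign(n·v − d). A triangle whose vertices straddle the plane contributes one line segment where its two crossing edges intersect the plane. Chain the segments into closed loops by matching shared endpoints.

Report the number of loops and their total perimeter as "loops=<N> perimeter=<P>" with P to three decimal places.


loops=1 perimeter=7.526

Straddling triangles (7 of 14):
  (v1,v3,v2) [--+] → (0.772431, 0.968635, 0.6931)–(1.2389, 0, 0.6931)  len=1.0751
  (v3,v4,v2) [--+] → (-0.275689, 1.20785, 0.6931)–(0.772431, 0.968635, 0.6931)  len=1.0751
  (v4,v5,v2) [--+] → (-1.11619, 0.537528, 0.6931)–(-0.275689, 1.20785, 0.6931)  len=1.0751
  (v5,v6,v2) [--+] → (-1.11619, -0.537528, 0.6931)–(-1.11619, 0.537528, 0.6931)  len=1.0751
  (v6,v7,v2) [--+] → (-0.275689, -1.20785, 0.6931)–(-1.11619, -0.537528, 0.6931)  len=1.0751
  (v7,v8,v2) [--+] → (0.772431, -0.968635, 0.6931)–(-0.275689, -1.20785, 0.6931)  len=1.0751
  (v8,v1,v2) [--+] → (1.2389, 0, 0.6931)–(0.772431, -0.968635, 0.6931)  len=1.0751

Chained into 1 loop(s):
  loop 1: 7 segments, perimeter = 7.5255
Total perimeter = 7.526


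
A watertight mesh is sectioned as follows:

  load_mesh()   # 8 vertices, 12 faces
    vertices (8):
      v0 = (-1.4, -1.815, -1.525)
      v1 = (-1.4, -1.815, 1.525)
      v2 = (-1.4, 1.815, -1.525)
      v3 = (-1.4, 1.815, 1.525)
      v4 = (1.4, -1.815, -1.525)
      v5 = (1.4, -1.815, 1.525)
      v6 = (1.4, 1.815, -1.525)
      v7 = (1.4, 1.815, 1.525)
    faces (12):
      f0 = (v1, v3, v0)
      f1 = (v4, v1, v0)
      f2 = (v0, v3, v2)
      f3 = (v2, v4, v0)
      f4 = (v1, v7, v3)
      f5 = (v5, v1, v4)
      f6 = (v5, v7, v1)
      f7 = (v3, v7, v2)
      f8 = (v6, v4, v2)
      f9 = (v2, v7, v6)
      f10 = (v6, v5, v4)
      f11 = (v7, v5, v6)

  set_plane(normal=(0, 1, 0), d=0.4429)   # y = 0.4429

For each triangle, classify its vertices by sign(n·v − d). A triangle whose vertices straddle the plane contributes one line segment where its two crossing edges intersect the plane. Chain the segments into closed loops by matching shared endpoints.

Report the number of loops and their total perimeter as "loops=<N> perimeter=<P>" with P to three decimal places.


loops=1 perimeter=11.700

Straddling triangles (8 of 12):
  (v1,v3,v0) [-+-] → (-1.4, 0.4429, 1.525)–(-1.4, 0.4429, 0.372134)  len=1.1529
  (v0,v3,v2) [-++] → (-1.4, 0.4429, 0.372134)–(-1.4, 0.4429, -1.525)  len=1.8971
  (v2,v4,v0) [+--] → (-0.341631, 0.4429, -1.525)–(-1.4, 0.4429, -1.525)  len=1.0584
  (v1,v7,v3) [-++] → (0.341631, 0.4429, 1.525)–(-1.4, 0.4429, 1.525)  len=1.7416
  (v5,v7,v1) [-+-] → (1.4, 0.4429, 1.525)–(0.341631, 0.4429, 1.525)  len=1.0584
  (v6,v4,v2) [+-+] → (1.4, 0.4429, -1.525)–(-0.341631, 0.4429, -1.525)  len=1.7416
  (v6,v5,v4) [+--] → (1.4, 0.4429, -0.372134)–(1.4, 0.4429, -1.525)  len=1.1529
  (v7,v5,v6) [+-+] → (1.4, 0.4429, 1.525)–(1.4, 0.4429, -0.372134)  len=1.8971

Chained into 1 loop(s):
  loop 1: 8 segments, perimeter = 11.7000
Total perimeter = 11.700


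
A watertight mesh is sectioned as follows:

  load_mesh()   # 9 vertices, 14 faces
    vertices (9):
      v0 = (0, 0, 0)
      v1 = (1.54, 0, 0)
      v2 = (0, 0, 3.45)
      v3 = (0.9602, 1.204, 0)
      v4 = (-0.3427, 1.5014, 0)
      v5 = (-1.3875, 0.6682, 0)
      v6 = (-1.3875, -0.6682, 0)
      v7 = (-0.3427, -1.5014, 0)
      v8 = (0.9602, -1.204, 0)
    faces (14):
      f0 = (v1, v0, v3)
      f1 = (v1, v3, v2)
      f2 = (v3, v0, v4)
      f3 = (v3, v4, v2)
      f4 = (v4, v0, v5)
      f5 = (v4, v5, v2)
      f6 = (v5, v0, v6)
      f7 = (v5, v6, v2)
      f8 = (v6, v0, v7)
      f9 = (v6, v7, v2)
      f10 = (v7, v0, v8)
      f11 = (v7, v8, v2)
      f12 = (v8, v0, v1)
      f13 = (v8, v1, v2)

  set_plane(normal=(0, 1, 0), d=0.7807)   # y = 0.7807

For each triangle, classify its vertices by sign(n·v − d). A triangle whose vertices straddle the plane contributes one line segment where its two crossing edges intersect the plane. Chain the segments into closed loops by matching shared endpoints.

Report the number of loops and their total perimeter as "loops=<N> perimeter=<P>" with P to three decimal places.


Straddling triangles (6 of 14):
  (v1,v0,v3) [--+] → (0.622615, 0.7807, 0)–(1.16404, 0.7807, 0)  len=0.5414
  (v1,v3,v2) [-+-] → (1.16404, 0.7807, 0)–(0.622615, 0.7807, 1.21294)  len=1.3283
  (v3,v0,v4) [+-+] → (0.622615, 0.7807, 0)–(-0.178198, 0.7807, 0)  len=0.8008
  (v3,v4,v2) [++-] → (-0.178198, 0.7807, 1.65606)–(0.622615, 0.7807, 1.21294)  len=0.9152
  (v4,v0,v5) [+--] → (-0.178198, 0.7807, 0)–(-1.24643, 0.7807, 0)  len=1.0682
  (v4,v5,v2) [+--] → (-1.24643, 0.7807, 0)–(-0.178198, 0.7807, 1.65606)  len=1.9707

Chained into 1 loop(s):
  loop 1: 6 segments, perimeter = 6.6247
Total perimeter = 6.625

loops=1 perimeter=6.625


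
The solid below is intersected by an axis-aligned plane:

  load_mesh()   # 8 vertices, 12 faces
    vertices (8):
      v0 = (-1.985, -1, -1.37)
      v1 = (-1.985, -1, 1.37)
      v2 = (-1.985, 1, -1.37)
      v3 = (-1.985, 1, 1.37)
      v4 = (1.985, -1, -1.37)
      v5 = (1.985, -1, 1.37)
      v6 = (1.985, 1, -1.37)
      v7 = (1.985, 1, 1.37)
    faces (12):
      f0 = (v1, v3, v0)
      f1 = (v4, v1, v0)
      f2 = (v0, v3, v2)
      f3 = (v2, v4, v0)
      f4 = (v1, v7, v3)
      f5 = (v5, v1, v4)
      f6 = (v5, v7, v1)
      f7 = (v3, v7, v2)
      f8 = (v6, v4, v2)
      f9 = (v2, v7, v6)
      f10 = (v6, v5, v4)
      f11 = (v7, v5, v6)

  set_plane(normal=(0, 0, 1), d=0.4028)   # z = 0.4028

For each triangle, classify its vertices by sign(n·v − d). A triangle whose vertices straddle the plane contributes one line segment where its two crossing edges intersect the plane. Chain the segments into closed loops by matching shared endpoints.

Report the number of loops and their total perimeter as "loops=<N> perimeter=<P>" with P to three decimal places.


loops=1 perimeter=11.940

Straddling triangles (8 of 12):
  (v1,v3,v0) [++-] → (-1.985, 0.294015, 0.4028)–(-1.985, -1, 0.4028)  len=1.2940
  (v4,v1,v0) [-+-] → (-0.583619, -1, 0.4028)–(-1.985, -1, 0.4028)  len=1.4014
  (v0,v3,v2) [-+-] → (-1.985, 0.294015, 0.4028)–(-1.985, 1, 0.4028)  len=0.7060
  (v5,v1,v4) [++-] → (-0.583619, -1, 0.4028)–(1.985, -1, 0.4028)  len=2.5686
  (v3,v7,v2) [++-] → (0.583619, 1, 0.4028)–(-1.985, 1, 0.4028)  len=2.5686
  (v2,v7,v6) [-+-] → (0.583619, 1, 0.4028)–(1.985, 1, 0.4028)  len=1.4014
  (v6,v5,v4) [-+-] → (1.985, -0.294015, 0.4028)–(1.985, -1, 0.4028)  len=0.7060
  (v7,v5,v6) [++-] → (1.985, -0.294015, 0.4028)–(1.985, 1, 0.4028)  len=1.2940

Chained into 1 loop(s):
  loop 1: 8 segments, perimeter = 11.9400
Total perimeter = 11.940


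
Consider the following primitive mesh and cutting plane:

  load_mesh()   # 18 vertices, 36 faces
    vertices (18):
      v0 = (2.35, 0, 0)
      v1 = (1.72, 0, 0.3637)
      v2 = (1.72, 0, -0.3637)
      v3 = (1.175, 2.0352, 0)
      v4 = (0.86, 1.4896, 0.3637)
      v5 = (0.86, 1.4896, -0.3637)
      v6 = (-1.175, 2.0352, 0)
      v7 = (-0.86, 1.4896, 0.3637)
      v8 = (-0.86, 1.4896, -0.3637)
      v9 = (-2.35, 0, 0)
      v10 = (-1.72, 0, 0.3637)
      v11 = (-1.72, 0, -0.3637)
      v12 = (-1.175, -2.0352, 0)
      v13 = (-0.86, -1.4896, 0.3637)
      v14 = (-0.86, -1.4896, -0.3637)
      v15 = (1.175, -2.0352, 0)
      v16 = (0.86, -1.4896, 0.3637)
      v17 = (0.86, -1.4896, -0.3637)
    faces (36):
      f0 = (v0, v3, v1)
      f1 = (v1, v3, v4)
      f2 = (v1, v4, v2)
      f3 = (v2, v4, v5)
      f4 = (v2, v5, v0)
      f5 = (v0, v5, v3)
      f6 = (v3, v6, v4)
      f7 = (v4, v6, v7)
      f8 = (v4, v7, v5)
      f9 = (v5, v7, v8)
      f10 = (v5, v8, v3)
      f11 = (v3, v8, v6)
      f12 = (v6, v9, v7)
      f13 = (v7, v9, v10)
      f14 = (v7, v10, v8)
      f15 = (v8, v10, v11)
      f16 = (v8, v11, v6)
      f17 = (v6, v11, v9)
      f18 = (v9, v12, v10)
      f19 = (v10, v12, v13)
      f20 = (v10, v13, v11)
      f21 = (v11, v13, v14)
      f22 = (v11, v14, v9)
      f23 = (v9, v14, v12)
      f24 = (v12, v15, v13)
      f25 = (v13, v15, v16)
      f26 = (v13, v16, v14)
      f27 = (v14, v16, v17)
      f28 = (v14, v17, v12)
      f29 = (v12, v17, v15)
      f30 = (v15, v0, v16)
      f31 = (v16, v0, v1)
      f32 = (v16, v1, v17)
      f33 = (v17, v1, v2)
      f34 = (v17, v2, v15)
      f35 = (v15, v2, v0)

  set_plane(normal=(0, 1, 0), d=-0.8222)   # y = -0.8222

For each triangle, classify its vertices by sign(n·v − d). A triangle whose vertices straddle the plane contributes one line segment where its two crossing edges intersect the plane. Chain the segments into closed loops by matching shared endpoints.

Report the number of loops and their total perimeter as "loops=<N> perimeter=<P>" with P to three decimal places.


loops=2 perimeter=4.365

Straddling triangles (12 of 36):
  (v9,v12,v10) [+-+] → (-1.87531, -0.8222, 0)–(-1.49983, -0.8222, 0.216769)  len=0.4336
  (v10,v12,v13) [+--] → (-1.49983, -0.8222, 0.216769)–(-1.24531, -0.8222, 0.3637)  len=0.2939
  (v10,v13,v11) [+-+] → (-1.24531, -0.8222, 0.3637)–(-1.24531, -0.8222, 0.0377959)  len=0.3259
  (v11,v13,v14) [+--] → (-1.24531, -0.8222, 0.0377959)–(-1.24531, -0.8222, -0.3637)  len=0.4015
  (v11,v14,v9) [+-+] → (-1.24531, -0.8222, -0.3637)–(-1.52758, -0.8222, -0.200748)  len=0.3259
  (v9,v14,v12) [+--] → (-1.52758, -0.8222, -0.200748)–(-1.87531, -0.8222, 0)  len=0.4015
  (v15,v0,v16) [-+-] → (1.87531, -0.8222, 0)–(1.52758, -0.8222, 0.200748)  len=0.4015
  (v16,v0,v1) [-++] → (1.52758, -0.8222, 0.200748)–(1.24531, -0.8222, 0.3637)  len=0.3259
  (v16,v1,v17) [-+-] → (1.24531, -0.8222, 0.3637)–(1.24531, -0.8222, -0.0377959)  len=0.4015
  (v17,v1,v2) [-++] → (1.24531, -0.8222, -0.0377959)–(1.24531, -0.8222, -0.3637)  len=0.3259
  (v17,v2,v15) [-+-] → (1.24531, -0.8222, -0.3637)–(1.49983, -0.8222, -0.216769)  len=0.2939
  (v15,v2,v0) [-++] → (1.49983, -0.8222, -0.216769)–(1.87531, -0.8222, 0)  len=0.4336

Chained into 2 loop(s):
  loop 1: 6 segments, perimeter = 2.1823
  loop 2: 6 segments, perimeter = 2.1823
Total perimeter = 4.365


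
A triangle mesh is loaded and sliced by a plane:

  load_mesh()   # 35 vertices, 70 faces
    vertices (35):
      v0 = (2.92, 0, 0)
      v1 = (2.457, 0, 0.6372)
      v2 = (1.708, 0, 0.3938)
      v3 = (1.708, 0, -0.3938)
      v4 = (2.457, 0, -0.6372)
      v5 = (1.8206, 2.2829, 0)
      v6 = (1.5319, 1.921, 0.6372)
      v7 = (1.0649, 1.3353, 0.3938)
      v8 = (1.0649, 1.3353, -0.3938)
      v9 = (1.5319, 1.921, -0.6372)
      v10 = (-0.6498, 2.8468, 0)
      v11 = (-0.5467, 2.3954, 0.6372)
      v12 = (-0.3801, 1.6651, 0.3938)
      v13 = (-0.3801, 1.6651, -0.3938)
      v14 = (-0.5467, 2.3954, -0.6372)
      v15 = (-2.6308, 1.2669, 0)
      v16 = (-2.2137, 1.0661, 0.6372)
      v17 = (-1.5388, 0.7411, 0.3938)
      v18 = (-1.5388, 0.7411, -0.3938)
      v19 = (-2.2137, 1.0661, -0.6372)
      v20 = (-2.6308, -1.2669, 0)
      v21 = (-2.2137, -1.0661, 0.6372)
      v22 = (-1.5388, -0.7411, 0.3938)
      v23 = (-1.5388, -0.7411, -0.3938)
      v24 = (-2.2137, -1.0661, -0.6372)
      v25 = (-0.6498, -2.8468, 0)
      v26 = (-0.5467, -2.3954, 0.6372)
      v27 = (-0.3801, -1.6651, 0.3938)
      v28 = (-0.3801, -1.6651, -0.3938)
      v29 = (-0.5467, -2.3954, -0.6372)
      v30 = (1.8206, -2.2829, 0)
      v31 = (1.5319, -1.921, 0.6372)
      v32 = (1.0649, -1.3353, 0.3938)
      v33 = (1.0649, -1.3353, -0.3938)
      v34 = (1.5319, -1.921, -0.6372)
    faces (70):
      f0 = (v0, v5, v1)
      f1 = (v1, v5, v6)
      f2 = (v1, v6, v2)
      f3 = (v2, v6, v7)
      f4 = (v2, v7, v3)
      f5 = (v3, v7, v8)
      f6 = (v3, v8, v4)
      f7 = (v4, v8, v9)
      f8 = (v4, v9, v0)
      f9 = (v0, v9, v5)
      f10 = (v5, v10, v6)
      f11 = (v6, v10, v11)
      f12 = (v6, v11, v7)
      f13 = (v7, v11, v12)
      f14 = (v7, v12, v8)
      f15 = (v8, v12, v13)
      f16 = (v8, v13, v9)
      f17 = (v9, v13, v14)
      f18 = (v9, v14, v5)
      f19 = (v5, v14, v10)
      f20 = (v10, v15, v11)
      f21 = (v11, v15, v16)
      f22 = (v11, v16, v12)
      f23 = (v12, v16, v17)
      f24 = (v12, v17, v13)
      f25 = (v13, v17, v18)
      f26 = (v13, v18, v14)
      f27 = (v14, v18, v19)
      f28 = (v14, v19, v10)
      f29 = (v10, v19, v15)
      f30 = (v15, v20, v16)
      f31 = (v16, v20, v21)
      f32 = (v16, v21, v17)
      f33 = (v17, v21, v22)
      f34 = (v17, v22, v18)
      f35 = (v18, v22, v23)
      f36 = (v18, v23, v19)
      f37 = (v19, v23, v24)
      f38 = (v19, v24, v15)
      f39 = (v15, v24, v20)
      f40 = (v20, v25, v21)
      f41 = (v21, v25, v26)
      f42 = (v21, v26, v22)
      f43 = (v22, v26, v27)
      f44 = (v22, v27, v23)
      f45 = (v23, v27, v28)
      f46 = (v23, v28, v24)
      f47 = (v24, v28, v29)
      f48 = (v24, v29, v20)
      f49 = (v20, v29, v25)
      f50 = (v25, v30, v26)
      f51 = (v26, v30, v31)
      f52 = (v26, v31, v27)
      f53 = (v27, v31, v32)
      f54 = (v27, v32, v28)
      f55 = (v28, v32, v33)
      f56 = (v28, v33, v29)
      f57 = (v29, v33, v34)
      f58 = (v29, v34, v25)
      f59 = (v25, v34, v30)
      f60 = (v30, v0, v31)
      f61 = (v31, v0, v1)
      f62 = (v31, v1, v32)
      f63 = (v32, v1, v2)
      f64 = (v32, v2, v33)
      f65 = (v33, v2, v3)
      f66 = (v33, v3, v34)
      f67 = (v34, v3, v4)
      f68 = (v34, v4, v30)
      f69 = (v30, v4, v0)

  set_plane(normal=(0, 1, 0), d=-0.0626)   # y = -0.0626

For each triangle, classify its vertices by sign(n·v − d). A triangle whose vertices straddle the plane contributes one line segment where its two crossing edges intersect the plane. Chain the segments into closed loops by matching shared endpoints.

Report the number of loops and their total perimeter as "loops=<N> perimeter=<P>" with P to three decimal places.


Straddling triangles (20 of 70):
  (v15,v20,v16) [+-+] → (-2.6308, -0.0626, 0)–(-2.41549, -0.0626, 0.328924)  len=0.3931
  (v16,v20,v21) [+--] → (-2.41549, -0.0626, 0.328924)–(-2.2137, -0.0626, 0.6372)  len=0.3684
  (v16,v21,v17) [+-+] → (-2.2137, -0.0626, 0.6372)–(-1.83894, -0.0626, 0.502045)  len=0.3984
  (v17,v21,v22) [+--] → (-1.83894, -0.0626, 0.502045)–(-1.5388, -0.0626, 0.3938)  len=0.3191
  (v17,v22,v18) [+-+] → (-1.5388, -0.0626, 0.3938)–(-1.5388, -0.0626, 0.0332639)  len=0.3605
  (v18,v22,v23) [+--] → (-1.5388, -0.0626, 0.0332639)–(-1.5388, -0.0626, -0.3938)  len=0.4271
  (v18,v23,v19) [+-+] → (-1.5388, -0.0626, -0.3938)–(-1.79219, -0.0626, -0.485183)  len=0.2694
  (v19,v23,v24) [+--] → (-1.79219, -0.0626, -0.485183)–(-2.2137, -0.0626, -0.6372)  len=0.4481
  (v19,v24,v15) [+-+] → (-2.2137, -0.0626, -0.6372)–(-2.39311, -0.0626, -0.363119)  len=0.3276
  (v15,v24,v20) [+--] → (-2.39311, -0.0626, -0.363119)–(-2.6308, -0.0626, 0)  len=0.4340
  (v30,v0,v31) [-+-] → (2.88985, -0.0626, 0)–(2.87477, -0.0626, 0.0207646)  len=0.0257
  (v31,v0,v1) [-++] → (2.87477, -0.0626, 0.0207646)–(2.42685, -0.0626, 0.6372)  len=0.7620
  (v31,v1,v32) [-+-] → (2.42685, -0.0626, 0.6372)–(2.39174, -0.0626, 0.625789)  len=0.0369
  (v32,v1,v2) [-++] → (2.39174, -0.0626, 0.625789)–(1.67785, -0.0626, 0.3938)  len=0.7506
  (v32,v2,v33) [-+-] → (1.67785, -0.0626, 0.3938)–(1.67785, -0.0626, 0.356877)  len=0.0369
  (v33,v2,v3) [-++] → (1.67785, -0.0626, 0.356877)–(1.67785, -0.0626, -0.3938)  len=0.7507
  (v33,v3,v34) [-+-] → (1.67785, -0.0626, -0.3938)–(1.70226, -0.0626, -0.401732)  len=0.0257
  (v34,v3,v4) [-++] → (1.70226, -0.0626, -0.401732)–(2.42685, -0.0626, -0.6372)  len=0.7619
  (v34,v4,v30) [-+-] → (2.42685, -0.0626, -0.6372)–(2.43955, -0.0626, -0.619727)  len=0.0216
  (v30,v4,v0) [-++] → (2.43955, -0.0626, -0.619727)–(2.88985, -0.0626, 0)  len=0.7661

Chained into 2 loop(s):
  loop 1: 10 segments, perimeter = 3.7456
  loop 2: 10 segments, perimeter = 3.9380
Total perimeter = 7.684

loops=2 perimeter=7.684


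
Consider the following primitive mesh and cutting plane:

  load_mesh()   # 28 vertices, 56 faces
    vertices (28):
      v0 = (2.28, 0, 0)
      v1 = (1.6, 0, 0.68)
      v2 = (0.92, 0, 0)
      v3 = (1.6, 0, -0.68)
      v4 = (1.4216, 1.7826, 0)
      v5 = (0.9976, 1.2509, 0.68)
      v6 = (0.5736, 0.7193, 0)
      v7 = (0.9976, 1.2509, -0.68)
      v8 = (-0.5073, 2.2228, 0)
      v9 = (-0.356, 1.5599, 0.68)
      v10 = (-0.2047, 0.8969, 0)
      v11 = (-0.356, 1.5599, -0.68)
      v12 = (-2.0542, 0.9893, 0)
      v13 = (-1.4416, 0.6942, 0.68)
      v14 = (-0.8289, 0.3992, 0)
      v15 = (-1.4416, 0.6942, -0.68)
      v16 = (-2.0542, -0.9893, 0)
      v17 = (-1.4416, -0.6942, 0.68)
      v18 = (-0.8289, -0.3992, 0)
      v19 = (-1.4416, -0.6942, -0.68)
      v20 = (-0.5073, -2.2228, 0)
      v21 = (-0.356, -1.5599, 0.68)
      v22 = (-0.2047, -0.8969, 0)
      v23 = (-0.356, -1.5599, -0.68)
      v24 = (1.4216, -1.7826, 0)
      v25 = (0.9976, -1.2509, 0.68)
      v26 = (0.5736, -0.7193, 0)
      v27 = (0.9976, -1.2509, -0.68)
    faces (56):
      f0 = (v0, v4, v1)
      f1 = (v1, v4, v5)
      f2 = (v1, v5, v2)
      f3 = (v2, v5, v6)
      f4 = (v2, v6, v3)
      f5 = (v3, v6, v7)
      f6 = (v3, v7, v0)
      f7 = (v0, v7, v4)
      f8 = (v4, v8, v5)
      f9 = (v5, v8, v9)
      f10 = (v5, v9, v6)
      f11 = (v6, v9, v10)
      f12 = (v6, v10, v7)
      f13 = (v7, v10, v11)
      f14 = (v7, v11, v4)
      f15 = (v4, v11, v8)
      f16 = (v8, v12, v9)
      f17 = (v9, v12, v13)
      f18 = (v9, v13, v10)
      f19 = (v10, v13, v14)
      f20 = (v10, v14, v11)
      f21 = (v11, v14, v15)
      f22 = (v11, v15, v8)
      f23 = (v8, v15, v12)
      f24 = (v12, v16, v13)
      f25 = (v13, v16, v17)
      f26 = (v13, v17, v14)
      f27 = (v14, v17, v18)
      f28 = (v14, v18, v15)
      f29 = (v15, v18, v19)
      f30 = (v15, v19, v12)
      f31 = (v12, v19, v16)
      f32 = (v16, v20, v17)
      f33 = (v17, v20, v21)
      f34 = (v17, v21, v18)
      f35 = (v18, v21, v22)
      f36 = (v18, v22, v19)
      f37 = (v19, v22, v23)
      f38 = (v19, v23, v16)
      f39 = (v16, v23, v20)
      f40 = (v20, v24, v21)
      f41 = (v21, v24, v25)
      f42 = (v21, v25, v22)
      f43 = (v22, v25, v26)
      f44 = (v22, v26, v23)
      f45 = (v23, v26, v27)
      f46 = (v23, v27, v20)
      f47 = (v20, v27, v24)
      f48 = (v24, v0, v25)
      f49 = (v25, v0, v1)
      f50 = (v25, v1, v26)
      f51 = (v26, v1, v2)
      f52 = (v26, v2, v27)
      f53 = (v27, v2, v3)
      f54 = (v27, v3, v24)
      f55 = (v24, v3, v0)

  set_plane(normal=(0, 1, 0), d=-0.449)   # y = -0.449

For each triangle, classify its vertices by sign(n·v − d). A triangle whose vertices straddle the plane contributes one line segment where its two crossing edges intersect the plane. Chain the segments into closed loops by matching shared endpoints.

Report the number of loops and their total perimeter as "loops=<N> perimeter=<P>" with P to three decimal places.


Straddling triangles (18 of 56):
  (v12,v16,v13) [+-+] → (-2.0542, -0.449, 0)–(-1.85759, -0.449, 0.218238)  len=0.2937
  (v13,v16,v17) [+--] → (-1.85759, -0.449, 0.218238)–(-1.4416, -0.449, 0.68)  len=0.6215
  (v13,v17,v14) [+-+] → (-1.4416, -0.449, 0.68)–(-1.3042, -0.449, 0.527507)  len=0.2053
  (v14,v17,v18) [+-+] → (-1.3042, -0.449, 0.527507)–(-0.932332, -0.449, 0.114793)  len=0.5555
  (v15,v18,v19) [++-] → (-0.932332, -0.449, -0.114793)–(-1.4416, -0.449, -0.68)  len=0.7608
  (v15,v19,v12) [+-+] → (-1.4416, -0.449, -0.68)–(-1.53082, -0.449, -0.580959)  len=0.1333
  (v12,v19,v16) [+--] → (-1.53082, -0.449, -0.580959)–(-2.0542, -0.449, 0)  len=0.7819
  (v17,v21,v18) [--+] → (-0.80861, -0.449, 0.0291755)–(-0.932332, -0.449, 0.114793)  len=0.1505
  (v18,v21,v22) [+--] → (-0.80861, -0.449, 0.0291755)–(-0.766442, -0.449, 0)  len=0.0513
  (v18,v22,v19) [+--] → (-0.766442, -0.449, 0)–(-0.932332, -0.449, -0.114793)  len=0.2017
  (v24,v0,v25) [-+-] → (2.06379, -0.449, 0)–(1.81969, -0.449, 0.24408)  len=0.3452
  (v25,v0,v1) [-++] → (1.81969, -0.449, 0.24408)–(1.38377, -0.449, 0.68)  len=0.6165
  (v25,v1,v26) [-+-] → (1.38377, -0.449, 0.68)–(0.959303, -0.449, 0.255532)  len=0.6003
  (v26,v1,v2) [-++] → (0.959303, -0.449, 0.255532)–(0.703771, -0.449, 0)  len=0.3614
  (v26,v2,v27) [-+-] → (0.703771, -0.449, 0)–(0.947854, -0.449, -0.24408)  len=0.3452
  (v27,v2,v3) [-++] → (0.947854, -0.449, -0.24408)–(1.38377, -0.449, -0.68)  len=0.6165
  (v27,v3,v24) [-+-] → (1.38377, -0.449, -0.68)–(1.55506, -0.449, -0.508722)  len=0.2422
  (v24,v3,v0) [-++] → (1.55506, -0.449, -0.508722)–(2.06379, -0.449, 0)  len=0.7194

Chained into 2 loop(s):
  loop 1: 10 segments, perimeter = 3.7556
  loop 2: 8 segments, perimeter = 3.8467
Total perimeter = 7.602

loops=2 perimeter=7.602


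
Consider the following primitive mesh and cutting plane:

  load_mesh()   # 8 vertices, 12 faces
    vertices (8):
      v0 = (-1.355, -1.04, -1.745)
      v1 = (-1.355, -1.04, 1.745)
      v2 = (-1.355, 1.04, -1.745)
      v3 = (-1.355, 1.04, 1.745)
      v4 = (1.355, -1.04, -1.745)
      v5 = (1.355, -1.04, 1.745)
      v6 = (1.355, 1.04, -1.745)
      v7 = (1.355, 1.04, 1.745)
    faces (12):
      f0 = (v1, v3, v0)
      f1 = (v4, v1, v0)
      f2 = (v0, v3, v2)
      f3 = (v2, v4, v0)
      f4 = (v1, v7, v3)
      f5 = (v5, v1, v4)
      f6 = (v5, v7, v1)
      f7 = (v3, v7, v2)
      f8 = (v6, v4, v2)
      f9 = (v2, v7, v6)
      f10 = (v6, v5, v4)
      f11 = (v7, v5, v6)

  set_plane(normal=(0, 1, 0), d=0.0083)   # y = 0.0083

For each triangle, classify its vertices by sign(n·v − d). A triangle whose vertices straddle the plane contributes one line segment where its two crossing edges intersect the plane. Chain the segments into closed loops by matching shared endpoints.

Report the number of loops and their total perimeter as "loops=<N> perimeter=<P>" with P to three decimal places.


Straddling triangles (8 of 12):
  (v1,v3,v0) [-+-] → (-1.355, 0.0083, 1.745)–(-1.355, 0.0083, 0.0139264)  len=1.7311
  (v0,v3,v2) [-++] → (-1.355, 0.0083, 0.0139264)–(-1.355, 0.0083, -1.745)  len=1.7589
  (v2,v4,v0) [+--] → (-0.0108139, 0.0083, -1.745)–(-1.355, 0.0083, -1.745)  len=1.3442
  (v1,v7,v3) [-++] → (0.0108139, 0.0083, 1.745)–(-1.355, 0.0083, 1.745)  len=1.3658
  (v5,v7,v1) [-+-] → (1.355, 0.0083, 1.745)–(0.0108139, 0.0083, 1.745)  len=1.3442
  (v6,v4,v2) [+-+] → (1.355, 0.0083, -1.745)–(-0.0108139, 0.0083, -1.745)  len=1.3658
  (v6,v5,v4) [+--] → (1.355, 0.0083, -0.0139264)–(1.355, 0.0083, -1.745)  len=1.7311
  (v7,v5,v6) [+-+] → (1.355, 0.0083, 1.745)–(1.355, 0.0083, -0.0139264)  len=1.7589

Chained into 1 loop(s):
  loop 1: 8 segments, perimeter = 12.4000
Total perimeter = 12.400

loops=1 perimeter=12.400


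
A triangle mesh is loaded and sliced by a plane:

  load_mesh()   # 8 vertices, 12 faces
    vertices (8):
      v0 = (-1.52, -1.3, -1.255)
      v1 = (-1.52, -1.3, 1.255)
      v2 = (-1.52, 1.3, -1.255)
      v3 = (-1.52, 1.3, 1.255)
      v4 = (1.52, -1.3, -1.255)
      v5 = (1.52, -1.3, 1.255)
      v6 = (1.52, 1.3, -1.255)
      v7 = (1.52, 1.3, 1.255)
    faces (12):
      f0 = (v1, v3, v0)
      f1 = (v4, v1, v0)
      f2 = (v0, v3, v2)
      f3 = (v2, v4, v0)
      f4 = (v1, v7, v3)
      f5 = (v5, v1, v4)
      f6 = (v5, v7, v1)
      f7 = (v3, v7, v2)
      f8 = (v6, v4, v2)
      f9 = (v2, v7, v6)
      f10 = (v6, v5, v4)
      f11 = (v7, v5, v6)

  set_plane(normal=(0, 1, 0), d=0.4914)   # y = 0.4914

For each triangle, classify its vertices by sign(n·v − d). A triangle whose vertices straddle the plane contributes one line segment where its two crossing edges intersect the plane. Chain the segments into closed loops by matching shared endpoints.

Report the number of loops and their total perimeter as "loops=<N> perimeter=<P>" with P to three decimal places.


loops=1 perimeter=11.100

Straddling triangles (8 of 12):
  (v1,v3,v0) [-+-] → (-1.52, 0.4914, 1.255)–(-1.52, 0.4914, 0.47439)  len=0.7806
  (v0,v3,v2) [-++] → (-1.52, 0.4914, 0.47439)–(-1.52, 0.4914, -1.255)  len=1.7294
  (v2,v4,v0) [+--] → (-0.57456, 0.4914, -1.255)–(-1.52, 0.4914, -1.255)  len=0.9454
  (v1,v7,v3) [-++] → (0.57456, 0.4914, 1.255)–(-1.52, 0.4914, 1.255)  len=2.0946
  (v5,v7,v1) [-+-] → (1.52, 0.4914, 1.255)–(0.57456, 0.4914, 1.255)  len=0.9454
  (v6,v4,v2) [+-+] → (1.52, 0.4914, -1.255)–(-0.57456, 0.4914, -1.255)  len=2.0946
  (v6,v5,v4) [+--] → (1.52, 0.4914, -0.47439)–(1.52, 0.4914, -1.255)  len=0.7806
  (v7,v5,v6) [+-+] → (1.52, 0.4914, 1.255)–(1.52, 0.4914, -0.47439)  len=1.7294

Chained into 1 loop(s):
  loop 1: 8 segments, perimeter = 11.1000
Total perimeter = 11.100
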